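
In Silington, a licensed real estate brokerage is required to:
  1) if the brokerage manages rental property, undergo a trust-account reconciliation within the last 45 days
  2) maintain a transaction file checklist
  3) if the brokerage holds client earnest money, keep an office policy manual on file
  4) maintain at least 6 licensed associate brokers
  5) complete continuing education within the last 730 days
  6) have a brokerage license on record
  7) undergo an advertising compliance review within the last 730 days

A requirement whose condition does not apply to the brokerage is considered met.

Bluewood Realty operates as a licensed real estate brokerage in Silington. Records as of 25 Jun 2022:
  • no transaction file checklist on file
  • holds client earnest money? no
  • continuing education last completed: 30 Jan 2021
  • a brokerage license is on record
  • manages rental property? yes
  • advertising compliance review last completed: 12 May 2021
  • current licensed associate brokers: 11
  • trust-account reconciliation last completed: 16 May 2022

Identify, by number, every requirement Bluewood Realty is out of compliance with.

1. condition 'manages rental property' holds; trust-account reconciliation 40 days ago vs limit 45 → met
2. transaction file checklist absent → not met
3. condition 'holds client earnest money' does not hold → requirement n/a → met
4. licensed associate brokers 11 ≥ 6 → met
5. continuing education 511 days ago vs limit 730 → met
6. brokerage license present → met
7. advertising compliance review 409 days ago vs limit 730 → met
Not met: 2

2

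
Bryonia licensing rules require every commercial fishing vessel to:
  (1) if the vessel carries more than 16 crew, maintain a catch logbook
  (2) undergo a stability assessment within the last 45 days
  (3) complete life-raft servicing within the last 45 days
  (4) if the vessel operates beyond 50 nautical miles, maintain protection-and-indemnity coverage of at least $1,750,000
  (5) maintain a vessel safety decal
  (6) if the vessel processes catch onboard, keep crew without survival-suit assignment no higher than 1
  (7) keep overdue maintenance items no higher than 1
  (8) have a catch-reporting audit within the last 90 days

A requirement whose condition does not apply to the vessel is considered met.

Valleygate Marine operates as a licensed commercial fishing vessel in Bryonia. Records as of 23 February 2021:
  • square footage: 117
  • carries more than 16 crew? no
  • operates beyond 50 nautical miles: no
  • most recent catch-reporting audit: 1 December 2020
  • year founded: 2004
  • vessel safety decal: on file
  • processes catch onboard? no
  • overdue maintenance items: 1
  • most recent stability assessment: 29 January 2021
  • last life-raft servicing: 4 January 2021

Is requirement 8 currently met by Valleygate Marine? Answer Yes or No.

8. catch-reporting audit 84 days ago vs limit 90 → met

Yes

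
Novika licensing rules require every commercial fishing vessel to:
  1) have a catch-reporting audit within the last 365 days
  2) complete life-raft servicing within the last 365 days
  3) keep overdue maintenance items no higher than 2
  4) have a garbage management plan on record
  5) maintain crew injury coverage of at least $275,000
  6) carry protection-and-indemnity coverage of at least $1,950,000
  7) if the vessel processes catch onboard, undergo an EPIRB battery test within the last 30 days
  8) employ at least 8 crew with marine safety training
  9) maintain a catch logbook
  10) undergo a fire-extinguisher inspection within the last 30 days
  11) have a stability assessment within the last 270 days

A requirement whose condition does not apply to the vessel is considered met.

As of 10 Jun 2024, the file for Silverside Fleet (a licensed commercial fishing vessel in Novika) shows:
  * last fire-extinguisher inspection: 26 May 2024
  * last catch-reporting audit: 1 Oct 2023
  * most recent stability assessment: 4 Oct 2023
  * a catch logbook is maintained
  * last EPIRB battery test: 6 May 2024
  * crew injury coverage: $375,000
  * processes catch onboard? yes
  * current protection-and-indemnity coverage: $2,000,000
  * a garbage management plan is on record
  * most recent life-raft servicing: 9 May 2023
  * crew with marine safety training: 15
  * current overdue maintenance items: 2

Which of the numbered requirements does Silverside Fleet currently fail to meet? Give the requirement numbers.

2, 7

1. catch-reporting audit 253 days ago vs limit 365 → met
2. life-raft servicing 398 days ago vs limit 365 → not met
3. overdue maintenance items 2 ≤ 2 → met
4. garbage management plan present → met
5. crew injury coverage $375,000 ≥ $275,000 → met
6. protection-and-indemnity coverage $2,000,000 ≥ $1,950,000 → met
7. condition 'processes catch onboard' holds; EPIRB battery test 35 days ago vs limit 30 → not met
8. crew with marine safety training 15 ≥ 8 → met
9. catch logbook present → met
10. fire-extinguisher inspection 15 days ago vs limit 30 → met
11. stability assessment 250 days ago vs limit 270 → met
Not met: 2, 7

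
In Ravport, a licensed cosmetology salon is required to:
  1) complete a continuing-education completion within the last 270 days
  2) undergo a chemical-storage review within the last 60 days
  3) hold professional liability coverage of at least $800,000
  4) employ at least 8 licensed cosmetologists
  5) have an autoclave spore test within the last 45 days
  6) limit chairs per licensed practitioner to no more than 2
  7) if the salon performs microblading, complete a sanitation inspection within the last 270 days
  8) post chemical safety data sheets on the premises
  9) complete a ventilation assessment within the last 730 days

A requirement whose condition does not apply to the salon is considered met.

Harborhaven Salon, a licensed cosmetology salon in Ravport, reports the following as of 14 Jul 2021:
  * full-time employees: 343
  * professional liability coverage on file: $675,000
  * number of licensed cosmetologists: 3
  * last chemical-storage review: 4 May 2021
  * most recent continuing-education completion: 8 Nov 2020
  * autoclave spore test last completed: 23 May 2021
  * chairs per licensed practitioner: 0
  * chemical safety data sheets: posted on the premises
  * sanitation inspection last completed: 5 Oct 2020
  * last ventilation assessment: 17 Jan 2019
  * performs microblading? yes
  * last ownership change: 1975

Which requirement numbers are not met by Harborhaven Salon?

1. continuing-education completion 248 days ago vs limit 270 → met
2. chemical-storage review 71 days ago vs limit 60 → not met
3. professional liability coverage $675,000 < $800,000 → not met
4. licensed cosmetologists 3 < 8 → not met
5. autoclave spore test 52 days ago vs limit 45 → not met
6. chairs per licensed practitioner 0 ≤ 2 → met
7. condition 'performs microblading' holds; sanitation inspection 282 days ago vs limit 270 → not met
8. chemical safety data sheets present → met
9. ventilation assessment 909 days ago vs limit 730 → not met
Not met: 2, 3, 4, 5, 7, 9

2, 3, 4, 5, 7, 9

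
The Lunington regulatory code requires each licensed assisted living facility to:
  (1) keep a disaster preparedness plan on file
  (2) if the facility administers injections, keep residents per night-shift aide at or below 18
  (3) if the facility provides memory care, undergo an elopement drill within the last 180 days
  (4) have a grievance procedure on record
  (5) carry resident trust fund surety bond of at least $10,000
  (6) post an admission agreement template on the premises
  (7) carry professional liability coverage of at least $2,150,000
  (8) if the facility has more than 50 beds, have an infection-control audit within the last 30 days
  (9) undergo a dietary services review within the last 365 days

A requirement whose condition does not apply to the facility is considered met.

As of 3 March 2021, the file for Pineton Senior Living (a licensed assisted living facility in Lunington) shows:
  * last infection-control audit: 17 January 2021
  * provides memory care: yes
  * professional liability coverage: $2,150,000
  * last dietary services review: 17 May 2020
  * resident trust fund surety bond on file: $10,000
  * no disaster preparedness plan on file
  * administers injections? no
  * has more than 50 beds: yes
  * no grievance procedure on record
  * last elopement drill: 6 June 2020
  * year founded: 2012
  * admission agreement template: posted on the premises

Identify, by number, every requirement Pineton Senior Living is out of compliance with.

1, 3, 4, 8

1. disaster preparedness plan absent → not met
2. condition 'administers injections' does not hold → requirement n/a → met
3. condition 'provides memory care' holds; elopement drill 270 days ago vs limit 180 → not met
4. grievance procedure absent → not met
5. resident trust fund surety bond $10,000 ≥ $10,000 → met
6. admission agreement template present → met
7. professional liability coverage $2,150,000 ≥ $2,150,000 → met
8. condition 'has more than 50 beds' holds; infection-control audit 45 days ago vs limit 30 → not met
9. dietary services review 290 days ago vs limit 365 → met
Not met: 1, 3, 4, 8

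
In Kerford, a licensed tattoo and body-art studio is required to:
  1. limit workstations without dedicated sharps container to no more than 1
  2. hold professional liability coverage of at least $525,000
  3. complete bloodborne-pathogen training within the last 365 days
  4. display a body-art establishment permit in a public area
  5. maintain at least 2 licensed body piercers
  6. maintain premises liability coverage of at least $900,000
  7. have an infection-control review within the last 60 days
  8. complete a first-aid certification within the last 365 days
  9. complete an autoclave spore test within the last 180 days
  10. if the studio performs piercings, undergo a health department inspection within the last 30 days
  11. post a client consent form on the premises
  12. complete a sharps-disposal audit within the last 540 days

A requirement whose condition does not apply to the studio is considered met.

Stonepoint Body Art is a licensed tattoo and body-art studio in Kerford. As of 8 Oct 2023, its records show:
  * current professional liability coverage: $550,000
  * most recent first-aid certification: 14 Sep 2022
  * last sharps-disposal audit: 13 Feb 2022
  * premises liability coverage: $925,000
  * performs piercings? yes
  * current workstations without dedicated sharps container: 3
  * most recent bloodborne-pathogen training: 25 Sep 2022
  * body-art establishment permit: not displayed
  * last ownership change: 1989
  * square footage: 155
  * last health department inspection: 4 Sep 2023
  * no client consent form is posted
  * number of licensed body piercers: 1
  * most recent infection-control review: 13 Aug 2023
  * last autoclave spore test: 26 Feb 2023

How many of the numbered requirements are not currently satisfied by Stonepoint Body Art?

1. workstations without dedicated sharps container 3 > 1 → not met
2. professional liability coverage $550,000 ≥ $525,000 → met
3. bloodborne-pathogen training 378 days ago vs limit 365 → not met
4. body-art establishment permit absent → not met
5. licensed body piercers 1 < 2 → not met
6. premises liability coverage $925,000 ≥ $900,000 → met
7. infection-control review 56 days ago vs limit 60 → met
8. first-aid certification 389 days ago vs limit 365 → not met
9. autoclave spore test 224 days ago vs limit 180 → not met
10. condition 'performs piercings' holds; health department inspection 34 days ago vs limit 30 → not met
11. client consent form absent → not met
12. sharps-disposal audit 602 days ago vs limit 540 → not met
Not met: 9 of 12

9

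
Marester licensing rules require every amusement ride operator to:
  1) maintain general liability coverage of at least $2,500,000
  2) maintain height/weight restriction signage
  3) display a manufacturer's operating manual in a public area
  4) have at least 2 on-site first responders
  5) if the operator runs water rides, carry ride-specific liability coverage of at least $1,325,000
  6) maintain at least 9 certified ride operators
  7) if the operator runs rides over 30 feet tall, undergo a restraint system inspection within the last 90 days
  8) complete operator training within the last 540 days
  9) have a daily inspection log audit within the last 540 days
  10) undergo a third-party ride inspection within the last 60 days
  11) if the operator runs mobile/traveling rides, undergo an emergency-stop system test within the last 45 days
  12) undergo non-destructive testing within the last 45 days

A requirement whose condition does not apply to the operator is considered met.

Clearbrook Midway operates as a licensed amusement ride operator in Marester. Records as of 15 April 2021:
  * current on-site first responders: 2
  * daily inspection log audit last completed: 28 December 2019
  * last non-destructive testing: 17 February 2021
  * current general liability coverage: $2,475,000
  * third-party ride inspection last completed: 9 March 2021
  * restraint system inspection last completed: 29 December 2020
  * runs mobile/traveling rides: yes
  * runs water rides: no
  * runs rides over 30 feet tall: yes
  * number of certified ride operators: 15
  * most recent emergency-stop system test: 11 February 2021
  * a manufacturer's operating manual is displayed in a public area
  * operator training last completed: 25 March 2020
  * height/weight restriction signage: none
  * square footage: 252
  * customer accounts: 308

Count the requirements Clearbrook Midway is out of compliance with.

5

1. general liability coverage $2,475,000 < $2,500,000 → not met
2. height/weight restriction signage absent → not met
3. manufacturer's operating manual present → met
4. on-site first responders 2 ≥ 2 → met
5. condition 'runs water rides' does not hold → requirement n/a → met
6. certified ride operators 15 ≥ 9 → met
7. condition 'runs rides over 30 feet tall' holds; restraint system inspection 107 days ago vs limit 90 → not met
8. operator training 386 days ago vs limit 540 → met
9. daily inspection log audit 474 days ago vs limit 540 → met
10. third-party ride inspection 37 days ago vs limit 60 → met
11. condition 'runs mobile/traveling rides' holds; emergency-stop system test 63 days ago vs limit 45 → not met
12. non-destructive testing 57 days ago vs limit 45 → not met
Not met: 5 of 12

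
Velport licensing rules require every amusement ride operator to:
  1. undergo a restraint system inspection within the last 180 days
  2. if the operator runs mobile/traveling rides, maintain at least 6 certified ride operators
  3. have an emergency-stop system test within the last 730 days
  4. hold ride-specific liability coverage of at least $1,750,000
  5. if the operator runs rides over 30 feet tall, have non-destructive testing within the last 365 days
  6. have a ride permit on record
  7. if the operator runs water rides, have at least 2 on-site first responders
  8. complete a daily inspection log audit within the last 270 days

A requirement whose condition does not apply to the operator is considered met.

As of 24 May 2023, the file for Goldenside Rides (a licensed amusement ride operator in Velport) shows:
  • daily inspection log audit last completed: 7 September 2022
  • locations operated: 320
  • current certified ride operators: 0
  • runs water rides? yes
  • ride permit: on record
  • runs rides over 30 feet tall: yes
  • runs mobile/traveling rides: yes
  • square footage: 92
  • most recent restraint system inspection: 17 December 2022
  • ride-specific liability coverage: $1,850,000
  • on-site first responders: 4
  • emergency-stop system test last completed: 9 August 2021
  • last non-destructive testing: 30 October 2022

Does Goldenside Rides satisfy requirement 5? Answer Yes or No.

5. condition 'runs rides over 30 feet tall' holds; non-destructive testing 206 days ago vs limit 365 → met

Yes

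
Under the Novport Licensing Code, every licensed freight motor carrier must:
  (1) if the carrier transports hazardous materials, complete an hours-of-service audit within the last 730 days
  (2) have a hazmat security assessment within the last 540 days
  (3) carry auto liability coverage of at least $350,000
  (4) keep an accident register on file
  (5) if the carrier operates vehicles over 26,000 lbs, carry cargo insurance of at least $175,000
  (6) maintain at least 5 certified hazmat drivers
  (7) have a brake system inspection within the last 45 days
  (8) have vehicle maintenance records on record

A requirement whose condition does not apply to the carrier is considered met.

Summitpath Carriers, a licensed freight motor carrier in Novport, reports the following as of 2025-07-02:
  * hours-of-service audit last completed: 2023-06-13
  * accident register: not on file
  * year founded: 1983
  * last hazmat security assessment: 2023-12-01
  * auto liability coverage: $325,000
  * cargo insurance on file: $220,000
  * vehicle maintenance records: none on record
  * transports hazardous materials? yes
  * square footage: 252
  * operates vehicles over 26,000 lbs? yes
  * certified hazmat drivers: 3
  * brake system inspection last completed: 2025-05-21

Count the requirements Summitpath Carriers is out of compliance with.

1. condition 'transports hazardous materials' holds; hours-of-service audit 750 days ago vs limit 730 → not met
2. hazmat security assessment 579 days ago vs limit 540 → not met
3. auto liability coverage $325,000 < $350,000 → not met
4. accident register absent → not met
5. condition 'operates vehicles over 26,000 lbs' holds; cargo insurance $220,000 ≥ $175,000 → met
6. certified hazmat drivers 3 < 5 → not met
7. brake system inspection 42 days ago vs limit 45 → met
8. vehicle maintenance records absent → not met
Not met: 6 of 8

6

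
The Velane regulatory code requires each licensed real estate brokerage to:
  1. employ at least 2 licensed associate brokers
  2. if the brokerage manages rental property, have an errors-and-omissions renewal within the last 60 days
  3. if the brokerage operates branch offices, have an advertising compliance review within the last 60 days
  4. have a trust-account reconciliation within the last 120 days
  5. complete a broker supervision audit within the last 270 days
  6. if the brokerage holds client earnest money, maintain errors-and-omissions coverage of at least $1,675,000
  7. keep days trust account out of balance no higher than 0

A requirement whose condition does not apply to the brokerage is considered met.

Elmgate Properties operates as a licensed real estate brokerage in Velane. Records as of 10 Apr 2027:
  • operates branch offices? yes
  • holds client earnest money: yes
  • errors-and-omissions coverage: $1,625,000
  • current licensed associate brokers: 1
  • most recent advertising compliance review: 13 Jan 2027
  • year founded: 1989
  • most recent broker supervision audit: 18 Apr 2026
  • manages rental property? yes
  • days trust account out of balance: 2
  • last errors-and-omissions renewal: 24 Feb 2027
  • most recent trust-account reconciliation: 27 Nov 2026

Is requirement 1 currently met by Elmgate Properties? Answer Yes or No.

1. licensed associate brokers 1 < 2 → not met

No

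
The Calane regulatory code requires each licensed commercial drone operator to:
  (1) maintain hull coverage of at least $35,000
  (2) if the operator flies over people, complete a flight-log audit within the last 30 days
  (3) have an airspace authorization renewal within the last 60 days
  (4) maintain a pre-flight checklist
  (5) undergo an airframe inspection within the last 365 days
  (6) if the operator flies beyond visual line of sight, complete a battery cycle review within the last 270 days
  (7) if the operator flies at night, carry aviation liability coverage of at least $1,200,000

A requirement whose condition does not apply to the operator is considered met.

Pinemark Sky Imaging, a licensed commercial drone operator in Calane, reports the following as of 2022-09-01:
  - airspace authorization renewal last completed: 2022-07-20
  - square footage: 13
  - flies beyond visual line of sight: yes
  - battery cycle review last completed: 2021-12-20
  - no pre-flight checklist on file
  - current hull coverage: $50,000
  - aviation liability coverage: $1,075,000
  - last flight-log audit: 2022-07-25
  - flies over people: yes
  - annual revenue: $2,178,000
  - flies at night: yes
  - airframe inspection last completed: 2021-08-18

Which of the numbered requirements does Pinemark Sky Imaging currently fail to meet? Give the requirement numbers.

1. hull coverage $50,000 ≥ $35,000 → met
2. condition 'flies over people' holds; flight-log audit 38 days ago vs limit 30 → not met
3. airspace authorization renewal 43 days ago vs limit 60 → met
4. pre-flight checklist absent → not met
5. airframe inspection 379 days ago vs limit 365 → not met
6. condition 'flies beyond visual line of sight' holds; battery cycle review 255 days ago vs limit 270 → met
7. condition 'flies at night' holds; aviation liability coverage $1,075,000 < $1,200,000 → not met
Not met: 2, 4, 5, 7

2, 4, 5, 7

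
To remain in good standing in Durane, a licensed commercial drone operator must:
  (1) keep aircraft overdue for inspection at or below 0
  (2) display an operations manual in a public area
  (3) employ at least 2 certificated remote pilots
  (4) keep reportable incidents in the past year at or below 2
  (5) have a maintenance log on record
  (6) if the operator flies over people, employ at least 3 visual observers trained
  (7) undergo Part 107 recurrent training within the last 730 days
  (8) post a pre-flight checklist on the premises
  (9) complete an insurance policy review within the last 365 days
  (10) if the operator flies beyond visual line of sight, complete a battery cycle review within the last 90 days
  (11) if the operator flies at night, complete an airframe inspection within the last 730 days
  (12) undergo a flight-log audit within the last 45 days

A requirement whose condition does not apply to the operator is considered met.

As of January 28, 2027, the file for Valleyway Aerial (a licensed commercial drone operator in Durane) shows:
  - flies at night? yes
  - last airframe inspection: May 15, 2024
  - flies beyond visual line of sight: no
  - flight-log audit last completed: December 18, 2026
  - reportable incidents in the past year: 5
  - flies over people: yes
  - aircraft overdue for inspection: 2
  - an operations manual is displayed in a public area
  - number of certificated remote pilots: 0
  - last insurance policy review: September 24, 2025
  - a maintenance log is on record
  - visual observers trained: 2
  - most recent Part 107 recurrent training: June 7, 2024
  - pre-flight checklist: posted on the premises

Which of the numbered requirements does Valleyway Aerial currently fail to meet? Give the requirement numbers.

1. aircraft overdue for inspection 2 > 0 → not met
2. operations manual present → met
3. certificated remote pilots 0 < 2 → not met
4. reportable incidents in the past year 5 > 2 → not met
5. maintenance log present → met
6. condition 'flies over people' holds; visual observers trained 2 < 3 → not met
7. Part 107 recurrent training 965 days ago vs limit 730 → not met
8. pre-flight checklist present → met
9. insurance policy review 491 days ago vs limit 365 → not met
10. condition 'flies beyond visual line of sight' does not hold → requirement n/a → met
11. condition 'flies at night' holds; airframe inspection 988 days ago vs limit 730 → not met
12. flight-log audit 41 days ago vs limit 45 → met
Not met: 1, 3, 4, 6, 7, 9, 11

1, 3, 4, 6, 7, 9, 11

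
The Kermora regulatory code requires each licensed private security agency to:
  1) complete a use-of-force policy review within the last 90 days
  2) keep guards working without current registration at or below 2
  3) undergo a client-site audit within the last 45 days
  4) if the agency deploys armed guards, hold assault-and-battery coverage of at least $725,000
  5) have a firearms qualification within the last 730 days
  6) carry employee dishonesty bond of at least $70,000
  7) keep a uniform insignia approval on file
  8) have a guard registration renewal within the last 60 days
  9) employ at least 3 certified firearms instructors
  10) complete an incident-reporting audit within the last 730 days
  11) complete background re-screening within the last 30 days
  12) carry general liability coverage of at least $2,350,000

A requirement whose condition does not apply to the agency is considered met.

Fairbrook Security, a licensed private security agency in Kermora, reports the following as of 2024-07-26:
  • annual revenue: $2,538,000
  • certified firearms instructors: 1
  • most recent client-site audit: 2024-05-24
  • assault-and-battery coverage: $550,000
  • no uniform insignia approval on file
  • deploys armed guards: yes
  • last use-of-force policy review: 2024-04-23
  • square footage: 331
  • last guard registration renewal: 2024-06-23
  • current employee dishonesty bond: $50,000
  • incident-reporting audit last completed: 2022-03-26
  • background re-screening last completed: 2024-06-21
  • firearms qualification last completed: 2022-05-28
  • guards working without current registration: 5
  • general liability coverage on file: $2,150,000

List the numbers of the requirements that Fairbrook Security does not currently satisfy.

1. use-of-force policy review 94 days ago vs limit 90 → not met
2. guards working without current registration 5 > 2 → not met
3. client-site audit 63 days ago vs limit 45 → not met
4. condition 'deploys armed guards' holds; assault-and-battery coverage $550,000 < $725,000 → not met
5. firearms qualification 790 days ago vs limit 730 → not met
6. employee dishonesty bond $50,000 < $70,000 → not met
7. uniform insignia approval absent → not met
8. guard registration renewal 33 days ago vs limit 60 → met
9. certified firearms instructors 1 < 3 → not met
10. incident-reporting audit 853 days ago vs limit 730 → not met
11. background re-screening 35 days ago vs limit 30 → not met
12. general liability coverage $2,150,000 < $2,350,000 → not met
Not met: 1, 2, 3, 4, 5, 6, 7, 9, 10, 11, 12

1, 2, 3, 4, 5, 6, 7, 9, 10, 11, 12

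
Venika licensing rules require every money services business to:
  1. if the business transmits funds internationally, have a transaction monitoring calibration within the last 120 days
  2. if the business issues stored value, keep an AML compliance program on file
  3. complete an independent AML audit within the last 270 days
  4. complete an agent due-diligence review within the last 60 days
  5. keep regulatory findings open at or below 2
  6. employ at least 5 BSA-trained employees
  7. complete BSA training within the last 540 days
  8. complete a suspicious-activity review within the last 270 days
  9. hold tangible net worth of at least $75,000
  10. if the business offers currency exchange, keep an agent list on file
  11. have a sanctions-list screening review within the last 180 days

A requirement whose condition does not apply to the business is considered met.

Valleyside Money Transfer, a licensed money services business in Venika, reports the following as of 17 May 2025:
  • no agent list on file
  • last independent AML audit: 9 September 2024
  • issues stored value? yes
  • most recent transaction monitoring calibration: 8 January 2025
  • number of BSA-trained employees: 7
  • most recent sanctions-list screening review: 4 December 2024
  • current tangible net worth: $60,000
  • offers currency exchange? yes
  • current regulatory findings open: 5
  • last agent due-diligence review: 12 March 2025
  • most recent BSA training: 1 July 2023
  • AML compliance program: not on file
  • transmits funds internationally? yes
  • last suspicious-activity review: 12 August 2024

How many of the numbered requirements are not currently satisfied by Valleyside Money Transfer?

8

1. condition 'transmits funds internationally' holds; transaction monitoring calibration 129 days ago vs limit 120 → not met
2. condition 'issues stored value' holds; AML compliance program absent → not met
3. independent AML audit 250 days ago vs limit 270 → met
4. agent due-diligence review 66 days ago vs limit 60 → not met
5. regulatory findings open 5 > 2 → not met
6. BSA-trained employees 7 ≥ 5 → met
7. BSA training 686 days ago vs limit 540 → not met
8. suspicious-activity review 278 days ago vs limit 270 → not met
9. tangible net worth $60,000 < $75,000 → not met
10. condition 'offers currency exchange' holds; agent list absent → not met
11. sanctions-list screening review 164 days ago vs limit 180 → met
Not met: 8 of 11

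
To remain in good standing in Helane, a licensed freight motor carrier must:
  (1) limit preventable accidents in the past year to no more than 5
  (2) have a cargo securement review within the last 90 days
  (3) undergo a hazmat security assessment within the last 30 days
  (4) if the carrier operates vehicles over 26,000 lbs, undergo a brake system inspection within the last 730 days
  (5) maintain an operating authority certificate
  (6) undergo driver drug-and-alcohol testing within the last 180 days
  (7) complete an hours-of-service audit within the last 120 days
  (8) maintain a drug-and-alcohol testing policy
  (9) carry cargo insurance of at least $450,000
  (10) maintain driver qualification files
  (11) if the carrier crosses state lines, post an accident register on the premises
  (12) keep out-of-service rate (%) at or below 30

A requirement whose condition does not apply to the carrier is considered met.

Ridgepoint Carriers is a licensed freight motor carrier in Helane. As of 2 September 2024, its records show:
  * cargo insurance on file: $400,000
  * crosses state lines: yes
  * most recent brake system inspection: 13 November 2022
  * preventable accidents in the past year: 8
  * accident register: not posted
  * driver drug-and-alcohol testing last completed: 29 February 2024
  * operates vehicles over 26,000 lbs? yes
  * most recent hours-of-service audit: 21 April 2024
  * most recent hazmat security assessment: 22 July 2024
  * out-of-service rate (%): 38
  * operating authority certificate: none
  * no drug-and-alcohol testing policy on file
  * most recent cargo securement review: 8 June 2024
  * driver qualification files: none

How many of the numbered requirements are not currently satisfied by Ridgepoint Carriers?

1. preventable accidents in the past year 8 > 5 → not met
2. cargo securement review 86 days ago vs limit 90 → met
3. hazmat security assessment 42 days ago vs limit 30 → not met
4. condition 'operates vehicles over 26,000 lbs' holds; brake system inspection 659 days ago vs limit 730 → met
5. operating authority certificate absent → not met
6. driver drug-and-alcohol testing 186 days ago vs limit 180 → not met
7. hours-of-service audit 134 days ago vs limit 120 → not met
8. drug-and-alcohol testing policy absent → not met
9. cargo insurance $400,000 < $450,000 → not met
10. driver qualification files absent → not met
11. condition 'crosses state lines' holds; accident register absent → not met
12. out-of-service rate (%) 38 > 30 → not met
Not met: 10 of 12

10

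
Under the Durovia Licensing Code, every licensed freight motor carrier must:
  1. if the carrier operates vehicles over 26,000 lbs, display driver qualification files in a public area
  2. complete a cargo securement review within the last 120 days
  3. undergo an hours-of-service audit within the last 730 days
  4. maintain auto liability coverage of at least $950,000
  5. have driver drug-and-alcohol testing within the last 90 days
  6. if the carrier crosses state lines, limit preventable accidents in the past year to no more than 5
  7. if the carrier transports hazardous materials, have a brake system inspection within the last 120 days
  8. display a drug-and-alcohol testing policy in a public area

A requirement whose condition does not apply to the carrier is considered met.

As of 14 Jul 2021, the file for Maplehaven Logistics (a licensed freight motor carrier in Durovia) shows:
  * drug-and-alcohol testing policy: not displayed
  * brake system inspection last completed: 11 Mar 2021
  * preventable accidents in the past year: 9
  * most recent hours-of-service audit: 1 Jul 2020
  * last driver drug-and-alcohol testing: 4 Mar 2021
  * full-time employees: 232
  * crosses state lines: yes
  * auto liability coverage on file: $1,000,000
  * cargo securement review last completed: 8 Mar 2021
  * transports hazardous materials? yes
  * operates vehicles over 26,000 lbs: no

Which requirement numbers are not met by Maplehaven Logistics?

2, 5, 6, 7, 8

1. condition 'operates vehicles over 26,000 lbs' does not hold → requirement n/a → met
2. cargo securement review 128 days ago vs limit 120 → not met
3. hours-of-service audit 378 days ago vs limit 730 → met
4. auto liability coverage $1,000,000 ≥ $950,000 → met
5. driver drug-and-alcohol testing 132 days ago vs limit 90 → not met
6. condition 'crosses state lines' holds; preventable accidents in the past year 9 > 5 → not met
7. condition 'transports hazardous materials' holds; brake system inspection 125 days ago vs limit 120 → not met
8. drug-and-alcohol testing policy absent → not met
Not met: 2, 5, 6, 7, 8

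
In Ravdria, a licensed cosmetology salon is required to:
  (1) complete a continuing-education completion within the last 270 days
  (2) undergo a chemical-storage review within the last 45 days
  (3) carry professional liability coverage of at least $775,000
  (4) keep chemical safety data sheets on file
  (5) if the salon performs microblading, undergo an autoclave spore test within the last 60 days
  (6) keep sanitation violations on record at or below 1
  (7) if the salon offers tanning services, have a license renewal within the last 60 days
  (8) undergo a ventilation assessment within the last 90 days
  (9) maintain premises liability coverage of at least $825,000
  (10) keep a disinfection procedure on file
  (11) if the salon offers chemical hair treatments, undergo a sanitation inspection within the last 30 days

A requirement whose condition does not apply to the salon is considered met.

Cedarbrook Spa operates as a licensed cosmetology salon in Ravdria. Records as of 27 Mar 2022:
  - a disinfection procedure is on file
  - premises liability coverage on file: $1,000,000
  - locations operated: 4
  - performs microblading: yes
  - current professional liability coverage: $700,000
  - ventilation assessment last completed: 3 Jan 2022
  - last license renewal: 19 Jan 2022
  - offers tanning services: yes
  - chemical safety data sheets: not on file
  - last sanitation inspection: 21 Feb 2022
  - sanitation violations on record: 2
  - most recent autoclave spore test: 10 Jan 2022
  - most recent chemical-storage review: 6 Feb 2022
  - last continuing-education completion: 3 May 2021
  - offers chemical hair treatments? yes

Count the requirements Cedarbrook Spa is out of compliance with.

8

1. continuing-education completion 328 days ago vs limit 270 → not met
2. chemical-storage review 49 days ago vs limit 45 → not met
3. professional liability coverage $700,000 < $775,000 → not met
4. chemical safety data sheets absent → not met
5. condition 'performs microblading' holds; autoclave spore test 76 days ago vs limit 60 → not met
6. sanitation violations on record 2 > 1 → not met
7. condition 'offers tanning services' holds; license renewal 67 days ago vs limit 60 → not met
8. ventilation assessment 83 days ago vs limit 90 → met
9. premises liability coverage $1,000,000 ≥ $825,000 → met
10. disinfection procedure present → met
11. condition 'offers chemical hair treatments' holds; sanitation inspection 34 days ago vs limit 30 → not met
Not met: 8 of 11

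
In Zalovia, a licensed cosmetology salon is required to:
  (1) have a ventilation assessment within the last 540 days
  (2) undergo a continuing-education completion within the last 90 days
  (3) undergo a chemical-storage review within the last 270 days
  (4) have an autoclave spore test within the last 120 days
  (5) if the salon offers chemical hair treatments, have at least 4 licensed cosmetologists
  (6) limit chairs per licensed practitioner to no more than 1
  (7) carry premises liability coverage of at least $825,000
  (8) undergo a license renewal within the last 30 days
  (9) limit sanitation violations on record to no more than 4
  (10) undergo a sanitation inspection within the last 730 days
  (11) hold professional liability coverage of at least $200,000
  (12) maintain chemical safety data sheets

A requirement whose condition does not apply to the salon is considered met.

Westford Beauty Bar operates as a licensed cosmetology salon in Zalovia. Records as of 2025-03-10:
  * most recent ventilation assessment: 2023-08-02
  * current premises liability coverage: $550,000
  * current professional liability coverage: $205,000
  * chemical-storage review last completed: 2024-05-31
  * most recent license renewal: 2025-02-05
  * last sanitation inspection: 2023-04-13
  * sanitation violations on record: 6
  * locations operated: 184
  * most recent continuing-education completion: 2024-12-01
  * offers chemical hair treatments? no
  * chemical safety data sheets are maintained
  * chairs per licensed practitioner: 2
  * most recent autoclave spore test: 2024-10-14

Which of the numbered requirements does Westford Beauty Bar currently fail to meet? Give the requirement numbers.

1, 2, 3, 4, 6, 7, 8, 9

1. ventilation assessment 586 days ago vs limit 540 → not met
2. continuing-education completion 99 days ago vs limit 90 → not met
3. chemical-storage review 283 days ago vs limit 270 → not met
4. autoclave spore test 147 days ago vs limit 120 → not met
5. condition 'offers chemical hair treatments' does not hold → requirement n/a → met
6. chairs per licensed practitioner 2 > 1 → not met
7. premises liability coverage $550,000 < $825,000 → not met
8. license renewal 33 days ago vs limit 30 → not met
9. sanitation violations on record 6 > 4 → not met
10. sanitation inspection 697 days ago vs limit 730 → met
11. professional liability coverage $205,000 ≥ $200,000 → met
12. chemical safety data sheets present → met
Not met: 1, 2, 3, 4, 6, 7, 8, 9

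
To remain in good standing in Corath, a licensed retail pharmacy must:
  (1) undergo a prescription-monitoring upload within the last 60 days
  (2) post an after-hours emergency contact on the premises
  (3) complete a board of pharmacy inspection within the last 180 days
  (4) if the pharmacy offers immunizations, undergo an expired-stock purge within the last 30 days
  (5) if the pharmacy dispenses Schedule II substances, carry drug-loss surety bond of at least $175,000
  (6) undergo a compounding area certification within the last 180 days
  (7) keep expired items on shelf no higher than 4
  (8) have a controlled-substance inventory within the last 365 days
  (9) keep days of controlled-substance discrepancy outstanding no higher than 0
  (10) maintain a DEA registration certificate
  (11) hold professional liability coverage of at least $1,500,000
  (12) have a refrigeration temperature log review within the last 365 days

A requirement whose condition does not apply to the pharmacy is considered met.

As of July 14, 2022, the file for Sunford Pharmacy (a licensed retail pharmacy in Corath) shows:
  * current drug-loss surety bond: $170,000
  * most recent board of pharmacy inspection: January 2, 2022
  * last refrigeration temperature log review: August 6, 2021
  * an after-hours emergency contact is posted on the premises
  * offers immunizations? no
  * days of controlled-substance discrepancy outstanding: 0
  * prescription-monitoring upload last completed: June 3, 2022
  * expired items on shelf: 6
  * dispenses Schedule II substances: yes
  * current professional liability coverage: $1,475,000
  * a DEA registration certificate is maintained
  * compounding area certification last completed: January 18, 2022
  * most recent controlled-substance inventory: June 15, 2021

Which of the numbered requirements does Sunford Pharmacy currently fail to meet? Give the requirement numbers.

1. prescription-monitoring upload 41 days ago vs limit 60 → met
2. after-hours emergency contact present → met
3. board of pharmacy inspection 193 days ago vs limit 180 → not met
4. condition 'offers immunizations' does not hold → requirement n/a → met
5. condition 'dispenses Schedule II substances' holds; drug-loss surety bond $170,000 < $175,000 → not met
6. compounding area certification 177 days ago vs limit 180 → met
7. expired items on shelf 6 > 4 → not met
8. controlled-substance inventory 394 days ago vs limit 365 → not met
9. days of controlled-substance discrepancy outstanding 0 ≤ 0 → met
10. DEA registration certificate present → met
11. professional liability coverage $1,475,000 < $1,500,000 → not met
12. refrigeration temperature log review 342 days ago vs limit 365 → met
Not met: 3, 5, 7, 8, 11

3, 5, 7, 8, 11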